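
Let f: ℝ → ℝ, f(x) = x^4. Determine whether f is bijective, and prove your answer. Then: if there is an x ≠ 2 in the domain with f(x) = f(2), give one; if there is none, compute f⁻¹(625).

-2

f(2) = 16 = (−2)^4 = f(−2) (since 4 is even), with 2 ≠ −2. So f is not injective, hence not bijective.
For the follow-up, such an x exists: taking x = −2 ∈ ℝ gives f(−2) = 16 = f(2) with −2 ≠ 2.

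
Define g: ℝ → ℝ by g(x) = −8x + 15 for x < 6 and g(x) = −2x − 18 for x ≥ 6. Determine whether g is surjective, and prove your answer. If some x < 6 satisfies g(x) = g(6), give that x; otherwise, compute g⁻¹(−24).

Both pieces are strictly decreasing (slopes −8 and −2), so each is injective on its own interval.
The left piece maps (−∞, 6) onto (−33, ∞); the right piece maps [6, ∞) onto (−∞, −30].
The union (−33, ∞) ∪ (−∞, −30] covers ℝ, so g is surjective.
For the follow-up: the images overlap, so an x < 6 with g(x) = g(6) exists. g(6) = −30; solving −8x + 15 = −30 for x < 6 gives x = (−30 − 15)/(−8) = 45/8.

45/8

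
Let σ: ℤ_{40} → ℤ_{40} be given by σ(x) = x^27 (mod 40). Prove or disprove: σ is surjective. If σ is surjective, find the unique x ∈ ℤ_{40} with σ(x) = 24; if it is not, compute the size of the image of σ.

σ(0) = 0^27 = 0.
σ(10): Repeated squaring mod 40: 10^1 ≡ 10, 10^2 ≡ 10² = 100 ≡ 20, 10^4 ≡ 20² = 400 ≡ 0, 10^8 ≡ 0² = 0, 10^16 ≡ 0² = 0. Since 27 = 16 + 8 + 2 + 1, 10^27 ≡ 0·0·20·10: 0·0 = 0, then 0·20 = 0, then 0·10 = 0. So 10^27 ≡ 0 (mod 40).
So σ(0) = σ(10) = 0 while 0 ≠ 10, therefore σ is not injective.
A non-injective map from the 40-element set ℤ_{40} to itself takes at most 39 distinct values, so it cannot be surjective. Therefore σ is not surjective.
Since σ is not surjective, we determine |image(σ)|. Computing x^27 mod 40 for each x (by repeated squaring, reducing mod 40 at every step), the values σ(0), σ(1), …, σ(39) are: 0, 1, 8, 27, 24, 5, 16, 23, 32, 9, 0, 11, 8, 37, 24, 15, 16, 33, 32, 19, 0, 21, 8, 7, 24, 25, 16, 3, 32, 29, 0, 31, 8, 17, 24, 35, 16, 13, 32, 39.
The distinct values are {0, 1, 3, 5, 7, 8, 9, 11, 13, 15, 16, 17, 19, 21, 23, 24, 25, 27, 29, 31, 32, 33, 35, 37, 39}; there are 25 of them.

25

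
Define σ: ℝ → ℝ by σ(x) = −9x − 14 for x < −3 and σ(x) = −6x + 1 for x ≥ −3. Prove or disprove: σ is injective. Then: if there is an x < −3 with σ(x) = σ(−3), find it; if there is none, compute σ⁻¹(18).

Both pieces are strictly decreasing (slopes −9 and −6), so each is injective on its own interval.
The left piece maps (−∞, −3) onto (13, ∞); the right piece maps [−3, ∞) onto (−∞, 19].
These images overlap. In particular σ(−3) = 19 (right piece), and solving −9x − 14 = 19 on the left piece gives x = −11/3 < −3.
So σ(−11/3) = σ(−3) with −11/3 ≠ −3, and σ is not injective. This x = −11/3 is the requested value below −3.

-11/3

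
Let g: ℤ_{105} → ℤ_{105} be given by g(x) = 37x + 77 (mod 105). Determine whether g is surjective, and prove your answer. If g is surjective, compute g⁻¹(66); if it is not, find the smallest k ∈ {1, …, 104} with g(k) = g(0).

Since gcd(37, 105) = 1, 37 is invertible modulo 105. Euclid's algorithm: 105 = 2·37 + 31, 37 = 1·31 + 6, 31 = 5·6 + 1; back-substituting gives 1 = 88·37 − 31·105, so 37⁻¹ ≡ 88 (mod 105).
Then y ↦ 88(y − 77) is a two-sided inverse to g, so every y ∈ ℤ_{105} has a preimage.
So g is surjective.
Since g is surjective, we find g⁻¹(66): we need 37x ≡ 66 − 77 ≡ 94 (mod 105). Using 37⁻¹ = 88: x ≡ 88·94 = 8272 = 78·105 + 82, so x = 82.
Check: g(82) = 37·82 + 77 = 3111 = 29·105 + 66 ≡ 66 (mod 105).

82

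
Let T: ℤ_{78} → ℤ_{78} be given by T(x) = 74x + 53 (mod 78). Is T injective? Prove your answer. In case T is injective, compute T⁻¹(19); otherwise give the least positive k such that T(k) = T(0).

We have gcd(74, 78) = 2 > 1. Taking u = 0 and v = 39: T(0) = 53 and T(39) = 74·39 + 53 = 2939 ≡ 53 (mod 78).
So T(0) = T(39) while 0 ≠ 39, thus T is not injective.
Since T is not injective, we find the least positive k with T(k) = T(0): this means 74k ≡ 0 (mod 78), i.e. 78 ∣ 74k. Since gcd(74, 78) = 2, dividing through by 2 this holds exactly when 39 ∣ 37k, and as gcd(37, 39) = 1, exactly when 39 ∣ k.
The smallest positive such k is 39.

39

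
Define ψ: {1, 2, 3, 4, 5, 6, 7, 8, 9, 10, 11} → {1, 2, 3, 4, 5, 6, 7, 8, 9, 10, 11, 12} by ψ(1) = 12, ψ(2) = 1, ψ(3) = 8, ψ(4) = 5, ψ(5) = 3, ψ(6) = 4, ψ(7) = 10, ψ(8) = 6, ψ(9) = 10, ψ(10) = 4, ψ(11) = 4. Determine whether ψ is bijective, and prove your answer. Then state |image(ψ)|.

ψ(7) = 10 = ψ(9) with 7 ≠ 9, so ψ is not injective, hence not bijective.
The image of ψ is {1, 3, 4, 5, 6, 8, 10, 12}, which has 8 elements.

8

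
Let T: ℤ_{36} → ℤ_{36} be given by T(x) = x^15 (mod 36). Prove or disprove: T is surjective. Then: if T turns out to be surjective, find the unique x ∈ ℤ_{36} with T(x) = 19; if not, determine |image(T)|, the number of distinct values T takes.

T(0) = 0^15 = 0.
T(6): Repeated squaring mod 36: 6^1 ≡ 6, 6^2 ≡ 6² = 36 ≡ 0, 6^4 ≡ 0² = 0, 6^8 ≡ 0² = 0. Since 15 = 8 + 4 + 2 + 1, 6^15 ≡ 0·0·0·6: 0·0 = 0, then 0·0 = 0, then 0·6 = 0. So 6^15 ≡ 0 (mod 36).
So T(0) = T(6) = 0 while 0 ≠ 6, therefore T is not injective.
A non-injective map from the 36-element set ℤ_{36} to itself takes at most 35 distinct values, so it cannot be surjective. So T is not surjective.
Since T is not surjective, we determine |image(T)|. Computing x^15 mod 36 for each x (by repeated squaring, reducing mod 36 at every step), the values T(0), T(1), …, T(35) are: 0, 1, 8, 27, 28, 17, 0, 19, 8, 9, 28, 35, 0, 1, 8, 27, 28, 17, 0, 19, 8, 9, 28, 35, 0, 1, 8, 27, 28, 17, 0, 19, 8, 9, 28, 35.
The distinct values are {0, 1, 8, 9, 17, 19, 27, 28, 35}; there are 9 of them.

9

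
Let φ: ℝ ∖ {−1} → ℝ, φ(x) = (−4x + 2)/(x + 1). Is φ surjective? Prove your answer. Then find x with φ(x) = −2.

2

If φ(x) = −4, cross-multiplying gives 1(−4x + 2) = −4(x + 1), which simplifies to 2 = −4 — false.  So −4 has no preimage and φ is not surjective.
Solving φ(x) = −2: cross-multiplying gives −4x + 2 = −2(x + 1), which rearranges to −2x = −4, so x = 2.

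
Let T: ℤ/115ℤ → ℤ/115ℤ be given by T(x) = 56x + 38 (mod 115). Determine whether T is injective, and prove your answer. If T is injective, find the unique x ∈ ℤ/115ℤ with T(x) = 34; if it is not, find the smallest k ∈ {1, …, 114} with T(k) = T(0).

41

If T(a) = T(b), then 56a ≡ 56b (mod 115). Because gcd(56, 115) = 1, we may cancel 56 to get a ≡ b (mod 115).
So T is injective.
We now compute 56⁻¹ mod 115 explicitly. Euclid's algorithm: 115 = 2·56 + 3, 56 = 18·3 + 2, 3 = 1·2 + 1; back-substituting gives 1 = 76·56 − 37·115, so 56⁻¹ ≡ 76 (mod 115).
Since T is injective, we compute T⁻¹(34): solve 56x + 38 ≡ 34 (mod 115), i.e. 56x ≡ 111 (mod 115).
Multiplying by 56⁻¹ = 76 gives x ≡ 76·111 = 8436 = 73·115 + 41 ≡ 41 (mod 115).
Check: T(41) = 56·41 + 38 = 2334 = 20·115 + 34 ≡ 34 (mod 115).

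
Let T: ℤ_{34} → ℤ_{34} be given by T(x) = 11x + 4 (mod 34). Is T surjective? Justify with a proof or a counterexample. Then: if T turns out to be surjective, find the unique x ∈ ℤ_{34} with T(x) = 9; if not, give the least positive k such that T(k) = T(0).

Since gcd(11, 34) = 1, 11 is invertible modulo 34. Euclid's algorithm: 34 = 3·11 + 1; back-substituting gives 1 = 31·11 − 10·34, so 11⁻¹ ≡ 31 (mod 34).
For any y ∈ ℤ_{34}, x = 31(y − 4) mod 34 satisfies T(x) = 11·31(y − 4) + 4 ≡ y (since 11·31 ≡ 1 mod 34). So every y has a preimage.
Thus T is surjective.
Since T is surjective, we find T⁻¹(9): we need 11x ≡ 9 − 4 ≡ 5 (mod 34). Using 11⁻¹ = 31: x ≡ 31·5 = 155 = 4·34 + 19, so x = 19.
Check: T(19) = 11·19 + 4 = 213 = 6·34 + 9 ≡ 9 (mod 34).

19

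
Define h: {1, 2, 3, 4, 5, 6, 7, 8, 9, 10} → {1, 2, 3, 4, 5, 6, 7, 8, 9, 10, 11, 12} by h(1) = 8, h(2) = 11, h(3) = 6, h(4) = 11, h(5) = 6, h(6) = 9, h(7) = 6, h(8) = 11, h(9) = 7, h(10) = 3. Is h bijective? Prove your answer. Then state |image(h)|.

h(2) = 11 = h(4) with 2 ≠ 4, so h is not injective, hence not bijective.
The image of h is {3, 6, 7, 8, 9, 11}, which has 6 elements.

6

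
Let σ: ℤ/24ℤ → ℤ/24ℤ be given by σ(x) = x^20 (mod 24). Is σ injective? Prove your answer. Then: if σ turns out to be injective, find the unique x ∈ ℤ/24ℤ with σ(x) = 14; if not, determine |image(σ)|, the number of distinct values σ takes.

4

σ(2): Repeated squaring mod 24: 2^1 ≡ 2, 2^2 ≡ 2² = 4, 2^4 ≡ 4² = 16, 2^8 ≡ 16² = 256 ≡ 16, 2^16 ≡ 16² = 256 ≡ 16. Since 20 = 16 + 4, 2^20 ≡ 16·16: 16·16 = 256 ≡ 16. So 2^20 ≡ 16 (mod 24).
σ(4): Repeated squaring mod 24: 4^1 ≡ 4, 4^2 ≡ 4² = 16, 4^4 ≡ 16² = 256 ≡ 16, 4^8 ≡ 16² = 256 ≡ 16, 4^16 ≡ 16² = 256 ≡ 16. Since 20 = 16 + 4, 4^20 ≡ 16·16: 16·16 = 256 ≡ 16. So 4^20 ≡ 16 (mod 24).
So σ(2) = σ(4) = 16 while 2 ≠ 4, thus σ is not injective.
Since σ is not injective, we determine |image(σ)|. Computing x^20 mod 24 for each x (by repeated squaring, reducing mod 24 at every step), the values σ(0), σ(1), …, σ(23) are: 0, 1, 16, 9, 16, 1, 0, 1, 16, 9, 16, 1, 0, 1, 16, 9, 16, 1, 0, 1, 16, 9, 16, 1.
The distinct values are {0, 1, 9, 16}; there are 4 of them.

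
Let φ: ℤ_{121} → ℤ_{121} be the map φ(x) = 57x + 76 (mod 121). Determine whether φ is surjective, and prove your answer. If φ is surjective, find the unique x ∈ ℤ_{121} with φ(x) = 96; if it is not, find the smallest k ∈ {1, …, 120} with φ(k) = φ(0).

Recall: φ is surjective if every y in the codomain equals φ(x) for some x in the domain.
Since gcd(57, 121) = 1, 57 is invertible modulo 121. Euclid's algorithm: 121 = 2·57 + 7, 57 = 8·7 + 1; back-substituting gives 1 = 17·57 − 8·121, so 57⁻¹ ≡ 17 (mod 121).
For any y ∈ ℤ_{121}, x = 17(y − 76) mod 121 satisfies φ(x) = 57·17(y − 76) + 76 ≡ y (since 57·17 ≡ 1 mod 121). So every y has a preimage.
Thus φ is surjective.
Since φ is surjective, we find φ⁻¹(96): we need 57x ≡ 96 − 76 ≡ 20 (mod 121). Using 57⁻¹ = 17: x ≡ 17·20 = 340 = 2·121 + 98, so x = 98.
Check: φ(98) = 57·98 + 76 = 5662 = 46·121 + 96 ≡ 96 (mod 121).

98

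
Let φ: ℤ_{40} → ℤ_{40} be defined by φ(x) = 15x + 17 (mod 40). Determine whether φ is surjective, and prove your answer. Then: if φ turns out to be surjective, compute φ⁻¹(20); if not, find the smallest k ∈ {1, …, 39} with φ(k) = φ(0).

8

Since gcd(15, 40) = 5, we have 15x ≡ 0 (mod 5) for all x, so φ(x) ≡ 2 (mod 5).
But 0 ≢ 2 (mod 5), so 0 ∈ ℤ_{40} has no preimage. Hence φ is not surjective.
Since φ is not surjective, we find the least positive k with φ(k) = φ(0): this means 15k ≡ 0 (mod 40), i.e. 40 ∣ 15k. Since gcd(15, 40) = 5, dividing through by 5 this holds exactly when 8 ∣ 3k, and as gcd(3, 8) = 1, exactly when 8 ∣ k.
The smallest positive such k is 8.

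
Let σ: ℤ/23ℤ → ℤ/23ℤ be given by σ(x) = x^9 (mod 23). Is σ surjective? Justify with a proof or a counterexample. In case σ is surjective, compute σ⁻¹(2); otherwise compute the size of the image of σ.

Since 23 is prime, the nonzero elements of ℤ/23ℤ form a cyclic group of order 22.
As gcd(9, 22) = 1, raising to the 9th power is a bijection on this group: if u^9 ≡ v^9 then (uv^{−1})^9 = 1, and the only element of order dividing gcd(9, 22) = 1 is 1, so u = v.
With σ(0) = 0 this makes σ injective on all of ℤ/23ℤ, hence bijective (finite equal-size domain and codomain). In particular σ is surjective.
Since σ is surjective, we find the preimage of 2. The inverse of x ↦ x^9 on (ℤ/23ℤ)^× is x ↦ x^5, because 9·5 = 45 = 2·22 + 1 ≡ 1 (mod 22) and x^{22} = 1 for x ≠ 0 (Fermat). So σ⁻¹(2) = 2^5 mod 23.
Repeated squaring mod 23: 2^1 ≡ 2, 2^2 ≡ 2² = 4, 2^4 ≡ 4² = 16. Since 5 = 4 + 1, 2^5 ≡ 16·2: 16·2 = 32 ≡ 9. So 2^5 ≡ 9 (mod 23).
Hence σ⁻¹(2) = 9.

9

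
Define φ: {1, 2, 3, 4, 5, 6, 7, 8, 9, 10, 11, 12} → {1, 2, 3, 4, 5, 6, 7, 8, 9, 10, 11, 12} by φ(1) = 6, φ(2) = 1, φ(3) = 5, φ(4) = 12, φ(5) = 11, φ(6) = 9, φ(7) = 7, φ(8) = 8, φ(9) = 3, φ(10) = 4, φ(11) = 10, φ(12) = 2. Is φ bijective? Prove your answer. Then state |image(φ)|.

12

The values 6, 1, 5, 12, 11, 9, 7, 8, 3, 4, 10, 2 are a permutation of {1, 2, 3, 4, 5, 6, 7, 8, 9, 10, 11, 12}: each element appears exactly once.
So φ is injective and surjective, hence bijective.
The image of φ is {1, 2, 3, 4, 5, 6, 7, 8, 9, 10, 11, 12}, which has 12 elements.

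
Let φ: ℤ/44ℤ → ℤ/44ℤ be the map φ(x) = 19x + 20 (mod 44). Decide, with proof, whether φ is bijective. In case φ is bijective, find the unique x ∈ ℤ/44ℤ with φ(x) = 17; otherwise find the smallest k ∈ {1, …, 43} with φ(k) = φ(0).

Recall: φ is injective when φ(x_1) = φ(x_2) forces x_1 = x_2.
Suppose φ(x_1) = φ(x_2) in ℤ/44ℤ. Then 19x_1 + 20 ≡ 19x_2 + 20 (mod 44), so 19(x_1 − x_2) ≡ 0 (mod 44).
Since gcd(19, 44) = 1, 19 is invertible modulo 44, so x_1 − x_2 ≡ 0 (mod 44), i.e. x_1 = x_2.
We now compute 19⁻¹ mod 44 explicitly. Euclid's algorithm: 44 = 2·19 + 6, 19 = 3·6 + 1; back-substituting gives 1 = 7·19 − 3·44, so 19⁻¹ ≡ 7 (mod 44).
For any y ∈ ℤ/44ℤ, x = 7(y − 20) mod 44 satisfies φ(x) = 19·7(y − 20) + 20 ≡ y (since 19·7 ≡ 1 mod 44). So every y has a preimage.
Therefore φ is bijective.
Since φ is bijective, we compute φ⁻¹(17): solve 19x + 20 ≡ 17 (mod 44), i.e. 19x ≡ 41 (mod 44).
Multiplying by 19⁻¹ = 7 gives x ≡ 7·41 = 287 = 6·44 + 23 ≡ 23 (mod 44).
Check: φ(23) = 19·23 + 20 = 457 = 10·44 + 17 ≡ 17 (mod 44).

23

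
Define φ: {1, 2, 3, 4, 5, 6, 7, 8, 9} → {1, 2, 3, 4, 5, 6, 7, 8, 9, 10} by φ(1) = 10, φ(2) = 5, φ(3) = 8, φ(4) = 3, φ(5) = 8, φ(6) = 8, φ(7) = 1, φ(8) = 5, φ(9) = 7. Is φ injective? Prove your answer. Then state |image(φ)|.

φ(3) = 8 = φ(5) with 3 ≠ 5, so φ is not injective.
The image of φ is {1, 3, 5, 7, 8, 10}, which has 6 elements.

6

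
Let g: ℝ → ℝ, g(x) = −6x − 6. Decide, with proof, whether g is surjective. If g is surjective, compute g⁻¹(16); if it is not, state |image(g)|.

-11/3

For any y ∈ ℝ, x = (y + 6)/(−6) satisfies g(x) = y.
Therefore g is surjective.
Since g is surjective, we compute g⁻¹(16) = (16 + 6)/(−6) = −11/3.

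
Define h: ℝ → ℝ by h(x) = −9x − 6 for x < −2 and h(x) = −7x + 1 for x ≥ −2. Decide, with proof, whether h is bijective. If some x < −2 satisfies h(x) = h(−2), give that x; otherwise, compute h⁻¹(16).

-7/3

Both pieces are strictly decreasing (slopes −9 and −7), so each is injective on its own interval.
The left piece maps (−∞, −2) onto (12, ∞); the right piece maps [−2, ∞) onto (−∞, 15].
These images overlap. In particular h(−2) = 15 (right piece), and solving −9x − 6 = 15 on the left piece gives x = −7/3 < −2.
So h(−7/3) = h(−2) with −7/3 ≠ −2, and h is not injective, hence not bijective. This x = −7/3 is the requested value below −2.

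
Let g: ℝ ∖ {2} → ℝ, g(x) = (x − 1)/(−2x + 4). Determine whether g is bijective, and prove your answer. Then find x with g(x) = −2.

7/3

If g(x) = −1/2, cross-multiplying gives −2(x − 1) = 1(−2x + 4), which simplifies to 2 = 4 — false.  So −1/2 has no preimage and g is not surjective.
Hence g is not bijective.
Solving g(x) = −2: cross-multiplying gives x − 1 = −2(−2x + 4), which rearranges to −3x = −7, so x = 7/3.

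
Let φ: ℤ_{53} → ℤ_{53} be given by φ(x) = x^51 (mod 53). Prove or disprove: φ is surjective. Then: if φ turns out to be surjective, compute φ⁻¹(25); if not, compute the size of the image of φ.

17

Since 53 is prime, the nonzero elements of ℤ_{53} form a cyclic group of order 52.
As gcd(51, 52) = 1, raising to the 51st power is a bijection on this group: if x_1^51 ≡ x_2^51 then (x_1x_2^{−1})^51 = 1, and the only element of order dividing gcd(51, 52) = 1 is 1, so x_1 = x_2.
With φ(0) = 0 this makes φ injective on all of ℤ_{53}, hence bijective (finite equal-size domain and codomain). In particular φ is surjective.
Since φ is surjective, we find the preimage of 25. The inverse of x ↦ x^51 on (ℤ_{53})^× is x ↦ x^51, because 51·51 = 2601 = 50·52 + 1 ≡ 1 (mod 52) and x^{52} = 1 for x ≠ 0 (Fermat). So φ⁻¹(25) = 25^51 mod 53.
Repeated squaring mod 53: 25^1 ≡ 25, 25^2 ≡ 25² = 625 ≡ 42, 25^4 ≡ 42² = 1764 ≡ 15, 25^8 ≡ 15² = 225 ≡ 13, 25^16 ≡ 13² = 169 ≡ 10, 25^32 ≡ 10² = 100 ≡ 47. Since 51 = 32 + 16 + 2 + 1, 25^51 ≡ 47·10·42·25: 47·10 = 470 ≡ 46, then 46·42 = 1932 ≡ 24, then 24·25 = 600 ≡ 17. So 25^51 ≡ 17 (mod 53).
Hence φ⁻¹(25) = 17.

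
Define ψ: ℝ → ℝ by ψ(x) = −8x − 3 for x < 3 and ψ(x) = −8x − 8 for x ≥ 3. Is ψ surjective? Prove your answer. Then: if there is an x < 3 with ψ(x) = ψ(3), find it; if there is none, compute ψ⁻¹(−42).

Both pieces are strictly decreasing (slopes −8 and −8), so each is injective on its own interval.
The left piece maps (−∞, 3) onto (−27, ∞); the right piece maps [3, ∞) onto (−∞, −32].
The union (−27, ∞) ∪ (−∞, −32] omits the interval between −27 and −32; in particular −27 has no preimage. So ψ is not surjective.
Because the two images are disjoint, no x < 3 has ψ(x) = ψ(3), so we compute ψ⁻¹(−42): −42 lies in (−∞, −32], so solve −8x − 8 = −42: x = (−42 + 8)/(−8) = 17/4.

17/4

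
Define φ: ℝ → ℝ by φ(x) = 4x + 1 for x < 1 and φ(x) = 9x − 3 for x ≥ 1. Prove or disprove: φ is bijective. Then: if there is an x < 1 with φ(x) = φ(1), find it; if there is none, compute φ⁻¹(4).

Both pieces are strictly increasing (slopes 4 and 9), so each is injective on its own interval.
The left piece maps (−∞, 1) onto (−∞, 5); the right piece maps [1, ∞) onto [6, ∞).
The images leave a gap (5 has no preimage), so φ is not surjective, hence not bijective.
Because the two images are disjoint, no x < 1 has φ(x) = φ(1), so we compute φ⁻¹(4): 4 lies in (−∞, 5), so solve 4x + 1 = 4: x = (4 − 1)/4 = 3/4.

3/4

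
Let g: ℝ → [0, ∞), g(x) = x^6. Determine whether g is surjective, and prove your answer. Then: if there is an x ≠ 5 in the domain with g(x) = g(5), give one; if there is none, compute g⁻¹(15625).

-5

For any y ∈ [0, ∞), x = y^{1/6} ∈ ℝ satisfies x^6 = y, so g is surjective.
For the follow-up, such an x exists: taking x = −5 ∈ ℝ gives g(−5) = 15625 = g(5) with −5 ≠ 5.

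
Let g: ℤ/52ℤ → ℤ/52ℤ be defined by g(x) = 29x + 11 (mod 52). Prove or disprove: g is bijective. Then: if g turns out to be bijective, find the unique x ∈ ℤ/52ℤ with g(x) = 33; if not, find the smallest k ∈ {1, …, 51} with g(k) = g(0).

Suppose g(x_1) = g(x_2) in ℤ/52ℤ. Then 29x_1 + 11 ≡ 29x_2 + 11 (mod 52), hence 29(x_1 − x_2) ≡ 0 (mod 52).
Since gcd(29, 52) = 1, 29 is invertible modulo 52, thus x_1 − x_2 ≡ 0 (mod 52), i.e. x_1 = x_2.
We now compute 29⁻¹ mod 52 explicitly. Euclid's algorithm: 52 = 1·29 + 23, 29 = 1·23 + 6, 23 = 3·6 + 5, 6 = 1·5 + 1; back-substituting gives 1 = 9·29 − 5·52, so 29⁻¹ ≡ 9 (mod 52).
For any y ∈ ℤ/52ℤ, x = 9(y − 11) mod 52 satisfies g(x) = 29·9(y − 11) + 11 ≡ y (since 29·9 ≡ 1 mod 52). So every y has a preimage.
So g is bijective.
Since g is bijective, we compute g⁻¹(33): solve 29x + 11 ≡ 33 (mod 52), i.e. 29x ≡ 22 (mod 52).
Multiplying by 29⁻¹ = 9 gives x ≡ 9·22 = 198 = 3·52 + 42 ≡ 42 (mod 52).
Check: g(42) = 29·42 + 11 = 1229 = 23·52 + 33 ≡ 33 (mod 52).

42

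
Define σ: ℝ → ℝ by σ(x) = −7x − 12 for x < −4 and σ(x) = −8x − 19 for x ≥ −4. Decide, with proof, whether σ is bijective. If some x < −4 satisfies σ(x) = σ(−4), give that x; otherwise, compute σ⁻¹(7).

-13/4

Both pieces are strictly decreasing (slopes −7 and −8), so each is injective on its own interval.
The left piece maps (−∞, −4) onto (16, ∞); the right piece maps [−4, ∞) onto (−∞, 13].
The images leave a gap (16 has no preimage), so σ is not surjective, hence not bijective.
Because the two images are disjoint, no x < −4 has σ(x) = σ(−4), so we compute σ⁻¹(7): 7 lies in (−∞, 13], so solve −8x − 19 = 7: x = (7 + 19)/(−8) = −13/4.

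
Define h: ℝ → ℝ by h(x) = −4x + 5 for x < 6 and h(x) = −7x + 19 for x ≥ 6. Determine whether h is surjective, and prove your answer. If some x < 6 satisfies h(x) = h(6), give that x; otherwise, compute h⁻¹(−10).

15/4

Both pieces are strictly decreasing (slopes −4 and −7), so each is injective on its own interval.
The left piece maps (−∞, 6) onto (−19, ∞); the right piece maps [6, ∞) onto (−∞, −23].
The union (−19, ∞) ∪ (−∞, −23] omits the interval between −19 and −23; in particular −19 has no preimage. So h is not surjective.
Because the two images are disjoint, no x < 6 has h(x) = h(6), so we compute h⁻¹(−10): −10 lies in (−19, ∞), so solve −4x + 5 = −10: x = (−10 − 5)/(−4) = 15/4.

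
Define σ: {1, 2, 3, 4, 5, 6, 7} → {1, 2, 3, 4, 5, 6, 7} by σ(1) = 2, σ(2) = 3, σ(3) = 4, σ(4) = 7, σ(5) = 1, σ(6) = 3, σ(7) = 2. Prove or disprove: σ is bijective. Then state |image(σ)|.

σ(2) = 3 = σ(6) with 2 ≠ 6, so σ is not injective, hence not bijective.
The image of σ is {1, 2, 3, 4, 7}, which has 5 elements.

5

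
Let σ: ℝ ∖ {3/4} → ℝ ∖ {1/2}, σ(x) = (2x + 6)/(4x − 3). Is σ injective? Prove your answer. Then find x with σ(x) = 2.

Suppose σ(s) = σ(t). Cross-multiplying: (2s + 6)(4t − 3) = (2t + 6)(4s − 3).
Expanding both sides and cancelling the symmetric terms leaves −30·(s − t) = 0. Since −30 ≠ 0, s = t. Thus σ is injective.
Solving σ(x) = 2: cross-multiplying gives 2x + 6 = 2(4x − 3), which rearranges to −6x = −12, so x = 2.

2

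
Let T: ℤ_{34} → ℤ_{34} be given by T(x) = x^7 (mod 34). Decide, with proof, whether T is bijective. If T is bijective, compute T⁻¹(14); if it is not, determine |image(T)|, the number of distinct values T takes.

Computing x^7 mod 34 for each x (by repeated squaring, reducing mod 34 at every step), the values T(0), T(1), …, T(33) are: 0, 1, 26, 11, 30, 27, 14, 29, 32, 19, 22, 3, 24, 21, 6, 25, 16, 17, 18, 9, 28, 13, 10, 31, 12, 15, 2, 5, 20, 7, 4, 23, 8, 33.
Every element of ℤ_{34} appears exactly once in this list, so T is a bijection, and in particular bijective.
Since T is bijective, we read off the preimage of 14 from the same table: T(6) = 14, so T⁻¹(14) = 6.

6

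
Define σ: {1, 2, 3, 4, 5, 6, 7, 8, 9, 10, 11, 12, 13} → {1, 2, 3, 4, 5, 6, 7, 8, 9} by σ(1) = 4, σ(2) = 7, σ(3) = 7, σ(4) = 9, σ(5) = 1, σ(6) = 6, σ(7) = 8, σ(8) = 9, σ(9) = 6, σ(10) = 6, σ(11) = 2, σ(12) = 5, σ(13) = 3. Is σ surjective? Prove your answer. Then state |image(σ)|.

9

Every element of the codomain has a preimage: 1 = σ(5), 2 = σ(11), 3 = σ(13), 4 = σ(1), 5 = σ(12), 6 = σ(6), 7 = σ(2), 8 = σ(7), 9 = σ(4).
Therefore σ is surjective.
The image of σ is {1, 2, 3, 4, 5, 6, 7, 8, 9}, which has 9 elements.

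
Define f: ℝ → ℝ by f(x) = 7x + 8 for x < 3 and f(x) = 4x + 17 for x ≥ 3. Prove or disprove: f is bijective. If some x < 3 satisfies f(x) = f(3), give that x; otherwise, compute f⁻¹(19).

Both pieces are strictly increasing (slopes 7 and 4), so each is injective on its own interval.
The left piece maps (−∞, 3) onto (−∞, 29); the right piece maps [3, ∞) onto [29, ∞).
Since 29 = 29, the images partition ℝ: f is injective and surjective, hence bijective.
Because the two images are disjoint, no x < 3 has f(x) = f(3), so we compute f⁻¹(19): 19 lies in (−∞, 29), so solve 7x + 8 = 19: x = (19 − 8)/7 = 11/7.

11/7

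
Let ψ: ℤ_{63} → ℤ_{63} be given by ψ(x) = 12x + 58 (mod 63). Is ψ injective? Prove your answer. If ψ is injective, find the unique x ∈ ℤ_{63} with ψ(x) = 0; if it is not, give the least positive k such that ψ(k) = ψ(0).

21

We have gcd(12, 63) = 3 > 1. Taking s = 0 and t = 21: ψ(0) = 58 and ψ(21) = 12·21 + 58 = 310 ≡ 58 (mod 63).
So ψ(0) = ψ(21) while 0 ≠ 21, hence ψ is not injective.
Since ψ is not injective, we find the least positive k with ψ(k) = ψ(0): this means 12k ≡ 0 (mod 63), i.e. 63 ∣ 12k. Since gcd(12, 63) = 3, dividing through by 3 this holds exactly when 21 ∣ 4k, and as gcd(4, 21) = 1, exactly when 21 ∣ k.
The smallest positive such k is 21.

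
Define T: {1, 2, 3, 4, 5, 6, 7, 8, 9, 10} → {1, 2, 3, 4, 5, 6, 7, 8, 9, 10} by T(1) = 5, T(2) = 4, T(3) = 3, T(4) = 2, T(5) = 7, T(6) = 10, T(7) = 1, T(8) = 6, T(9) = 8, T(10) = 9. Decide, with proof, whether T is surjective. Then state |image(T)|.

Every element of the codomain has a preimage: 1 = T(7), 2 = T(4), 3 = T(3), 4 = T(2), 5 = T(1), 6 = T(8), 7 = T(5), 8 = T(9), 9 = T(10), 10 = T(6).
So T is surjective.
The image of T is {1, 2, 3, 4, 5, 6, 7, 8, 9, 10}, which has 10 elements.

10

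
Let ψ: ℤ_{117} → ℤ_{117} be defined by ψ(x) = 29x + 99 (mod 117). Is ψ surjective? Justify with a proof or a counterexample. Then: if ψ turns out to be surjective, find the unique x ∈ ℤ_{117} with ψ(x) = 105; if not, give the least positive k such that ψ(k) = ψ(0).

93

Recall: ψ is surjective if every y in the codomain equals ψ(x) for some x in the domain.
Since gcd(29, 117) = 1, 29 is invertible modulo 117. Euclid's algorithm: 117 = 4·29 + 1; back-substituting gives 1 = 113·29 − 28·117, so 29⁻¹ ≡ 113 (mod 117).
For any y ∈ ℤ_{117}, x = 113(y − 99) mod 117 satisfies ψ(x) = 29·113(y − 99) + 99 ≡ y (since 29·113 ≡ 1 mod 117). So every y has a preimage.
Hence ψ is surjective.
Since ψ is surjective, we compute ψ⁻¹(105): solve 29x + 99 ≡ 105 (mod 117), i.e. 29x ≡ 6 (mod 117).
Multiplying by 29⁻¹ = 113 gives x ≡ 113·6 = 678 = 5·117 + 93 ≡ 93 (mod 117).
Check: ψ(93) = 29·93 + 99 = 2796 = 23·117 + 105 ≡ 105 (mod 117).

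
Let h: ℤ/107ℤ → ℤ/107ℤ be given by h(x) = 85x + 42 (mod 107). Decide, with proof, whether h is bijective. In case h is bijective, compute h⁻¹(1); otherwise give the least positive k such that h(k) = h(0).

Suppose h(a) = h(b) in ℤ/107ℤ. Then 85a + 42 ≡ 85b + 42 (mod 107), hence 85(a − b) ≡ 0 (mod 107).
Since gcd(85, 107) = 1, 85 is invertible modulo 107, so a − b ≡ 0 (mod 107), i.e. a = b.
We now compute 85⁻¹ mod 107 explicitly. Euclid's algorithm: 107 = 1·85 + 22, 85 = 3·22 + 19, 22 = 1·19 + 3, 19 = 6·3 + 1; back-substituting gives 1 = 34·85 − 27·107, so 85⁻¹ ≡ 34 (mod 107).
Then y ↦ 34(y − 42) is a two-sided inverse to h, so every y ∈ ℤ/107ℤ has a preimage.
Hence h is bijective.
Since h is bijective, we find h⁻¹(1): we need 85x ≡ 1 − 42 ≡ 66 (mod 107). Using 85⁻¹ = 34: x ≡ 34·66 = 2244 = 20·107 + 104, so x = 104.
Check: h(104) = 85·104 + 42 = 8882 = 83·107 + 1 ≡ 1 (mod 107).

104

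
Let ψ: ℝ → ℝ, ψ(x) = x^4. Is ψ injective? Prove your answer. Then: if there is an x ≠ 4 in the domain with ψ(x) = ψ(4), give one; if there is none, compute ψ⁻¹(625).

-4

ψ(4) = 256 = (−4)^4 = ψ(−4) (since 4 is even), with 4 ≠ −4. So ψ is not injective.
For the follow-up, such an x exists: taking x = −4 ∈ ℝ gives ψ(−4) = 256 = ψ(4) with −4 ≠ 4.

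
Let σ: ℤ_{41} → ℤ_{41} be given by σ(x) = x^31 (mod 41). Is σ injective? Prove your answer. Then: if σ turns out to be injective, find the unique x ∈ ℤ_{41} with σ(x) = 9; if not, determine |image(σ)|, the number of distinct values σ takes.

32

Since 41 is prime, the nonzero elements of ℤ_{41} form a cyclic group of order 40.
As gcd(31, 40) = 1, raising to the 31st power is a bijection on this group: if u^31 ≡ v^31 then (uv^{−1})^31 = 1, and the only element of order dividing gcd(31, 40) = 1 is 1, so u = v.
With σ(0) = 0 this makes σ injective on all of ℤ_{41}, hence bijective (finite equal-size domain and codomain). In particular σ is injective.
Since σ is injective, we find the preimage of 9. The inverse of x ↦ x^31 on (ℤ_{41})^× is x ↦ x^31, because 31·31 = 961 = 24·40 + 1 ≡ 1 (mod 40) and x^{40} = 1 for x ≠ 0 (Fermat). So σ⁻¹(9) = 9^31 mod 41.
Repeated squaring mod 41: 9^1 ≡ 9, 9^2 ≡ 9² = 81 ≡ 40, 9^4 ≡ 40² = 1600 ≡ 1, 9^8 ≡ 1² = 1, 9^16 ≡ 1² = 1. Since 31 = 16 + 8 + 4 + 2 + 1, 9^31 ≡ 1·1·1·40·9: 1·1 = 1, then 1·1 = 1, then 1·40 = 40, then 40·9 = 360 ≡ 32. So 9^31 ≡ 32 (mod 41).
Hence σ⁻¹(9) = 32.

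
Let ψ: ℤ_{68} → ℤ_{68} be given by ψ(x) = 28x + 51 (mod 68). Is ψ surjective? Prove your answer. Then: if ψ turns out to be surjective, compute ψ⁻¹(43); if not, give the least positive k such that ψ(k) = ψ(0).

Since gcd(28, 68) = 4, we have 28x ≡ 0 (mod 4) for all x, so ψ(x) ≡ 3 (mod 4).
But 0 ≢ 3 (mod 4), so 0 ∈ ℤ_{68} has no preimage. Thus ψ is not surjective.
Since ψ is not surjective, we find the least positive k with ψ(k) = ψ(0): this means 28k ≡ 0 (mod 68), i.e. 68 ∣ 28k. Since gcd(28, 68) = 4, dividing through by 4 this holds exactly when 17 ∣ 7k, and as gcd(7, 17) = 1, exactly when 17 ∣ k.
The smallest positive such k is 17.

17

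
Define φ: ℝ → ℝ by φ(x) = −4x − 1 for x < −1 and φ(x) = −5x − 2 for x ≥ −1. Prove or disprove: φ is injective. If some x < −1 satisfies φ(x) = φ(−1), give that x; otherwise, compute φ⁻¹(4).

Both pieces are strictly decreasing (slopes −4 and −5), so each is injective on its own interval.
The left piece maps (−∞, −1) onto (3, ∞); the right piece maps [−1, ∞) onto (−∞, 3].
These images are disjoint, so no value is attained by both pieces. Hence φ is injective.
Because the two images are disjoint, no x < −1 has φ(x) = φ(−1), so we compute φ⁻¹(4): 4 lies in (3, ∞), so solve −4x − 1 = 4: x = (4 + 1)/(−4) = −5/4.

-5/4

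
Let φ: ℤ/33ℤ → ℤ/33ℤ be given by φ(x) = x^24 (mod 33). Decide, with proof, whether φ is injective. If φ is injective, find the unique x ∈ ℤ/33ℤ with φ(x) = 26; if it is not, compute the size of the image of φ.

12

φ(4): Repeated squaring mod 33: 4^1 ≡ 4, 4^2 ≡ 4² = 16, 4^4 ≡ 16² = 256 ≡ 25, 4^8 ≡ 25² = 625 ≡ 31, 4^16 ≡ 31² = 961 ≡ 4. Since 24 = 16 + 8, 4^24 ≡ 4·31: 4·31 = 124 ≡ 25. So 4^24 ≡ 25 (mod 33).
φ(7): Repeated squaring mod 33: 7^1 ≡ 7, 7^2 ≡ 7² = 49 ≡ 16, 7^4 ≡ 16² = 256 ≡ 25, 7^8 ≡ 25² = 625 ≡ 31, 7^16 ≡ 31² = 961 ≡ 4. Since 24 = 16 + 8, 7^24 ≡ 4·31: 4·31 = 124 ≡ 25. So 7^24 ≡ 25 (mod 33).
So φ(4) = φ(7) = 25 while 4 ≠ 7, therefore φ is not injective.
Since φ is not injective, we determine |image(φ)|. Computing x^24 mod 33 for each x (by repeated squaring, reducing mod 33 at every step), the values φ(0), φ(1), …, φ(32) are: 0, 1, 16, 15, 25, 31, 9, 25, 4, 27, 1, 22, 12, 16, 4, 3, 31, 31, 3, 4, 16, 12, 22, 1, 27, 4, 25, 9, 31, 25, 15, 16, 1.
The distinct values are {0, 1, 3, 4, 9, 12, 15, 16, 22, 25, 27, 31}; there are 12 of them.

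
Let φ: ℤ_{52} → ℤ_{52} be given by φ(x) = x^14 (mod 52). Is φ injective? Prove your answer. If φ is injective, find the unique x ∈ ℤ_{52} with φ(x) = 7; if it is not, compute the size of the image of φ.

14

φ(12): Repeated squaring mod 52: 12^1 ≡ 12, 12^2 ≡ 12² = 144 ≡ 40, 12^4 ≡ 40² = 1600 ≡ 40, 12^8 ≡ 40² = 1600 ≡ 40. Since 14 = 8 + 4 + 2, 12^14 ≡ 40·40·40: 40·40 = 1600 ≡ 40, then 40·40 = 1600 ≡ 40. So 12^14 ≡ 40 (mod 52).
φ(14): Repeated squaring mod 52: 14^1 ≡ 14, 14^2 ≡ 14² = 196 ≡ 40, 14^4 ≡ 40² = 1600 ≡ 40, 14^8 ≡ 40² = 1600 ≡ 40. Since 14 = 8 + 4 + 2, 14^14 ≡ 40·40·40: 40·40 = 1600 ≡ 40, then 40·40 = 1600 ≡ 40. So 14^14 ≡ 40 (mod 52).
So φ(12) = φ(14) = 40 while 12 ≠ 14, thus φ is not injective.
Since φ is not injective, we determine |image(φ)|. Computing x^14 mod 52 for each x (by repeated squaring, reducing mod 52 at every step), the values φ(0), φ(1), …, φ(51) are: 0, 1, 4, 9, 16, 25, 36, 49, 12, 29, 48, 17, 40, 13, 40, 17, 48, 29, 12, 49, 36, 25, 16, 9, 4, 1, 0, 1, 4, 9, 16, 25, 36, 49, 12, 29, 48, 17, 40, 13, 40, 17, 48, 29, 12, 49, 36, 25, 16, 9, 4, 1.
The distinct values are {0, 1, 4, 9, 12, 13, 16, 17, 25, 29, 36, 40, 48, 49}; there are 14 of them.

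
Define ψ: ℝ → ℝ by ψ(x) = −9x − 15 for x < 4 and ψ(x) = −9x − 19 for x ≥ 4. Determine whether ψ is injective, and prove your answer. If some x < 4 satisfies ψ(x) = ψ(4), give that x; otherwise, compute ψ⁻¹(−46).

Both pieces are strictly decreasing (slopes −9 and −9), so each is injective on its own interval.
The left piece maps (−∞, 4) onto (−51, ∞); the right piece maps [4, ∞) onto (−∞, −55].
These images are disjoint, so no value is attained by both pieces. Therefore ψ is injective.
Because the two images are disjoint, no x < 4 has ψ(x) = ψ(4), so we compute ψ⁻¹(−46): −46 lies in (−51, ∞), so solve −9x − 15 = −46: x = (−46 + 15)/(−9) = 31/9.

31/9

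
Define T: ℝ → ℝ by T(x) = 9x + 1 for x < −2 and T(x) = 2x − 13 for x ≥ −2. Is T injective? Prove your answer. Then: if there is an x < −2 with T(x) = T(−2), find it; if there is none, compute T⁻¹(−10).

Both pieces are strictly increasing (slopes 9 and 2), so each is injective on its own interval.
The left piece maps (−∞, −2) onto (−∞, −17); the right piece maps [−2, ∞) onto [−17, ∞).
These images are disjoint, so no value is attained by both pieces. So T is injective.
Because the two images are disjoint, no x < −2 has T(x) = T(−2), so we compute T⁻¹(−10): −10 lies in [−17, ∞), so solve 2x − 13 = −10: x = (−10 + 13)/2 = 3/2.

3/2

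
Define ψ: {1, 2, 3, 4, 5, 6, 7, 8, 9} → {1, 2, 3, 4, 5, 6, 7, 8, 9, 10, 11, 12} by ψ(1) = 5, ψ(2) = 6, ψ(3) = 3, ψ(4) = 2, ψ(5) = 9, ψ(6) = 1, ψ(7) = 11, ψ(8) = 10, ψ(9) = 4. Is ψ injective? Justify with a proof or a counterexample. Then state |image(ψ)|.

9

The values ψ(1), …, ψ(9) are 5, 6, 3, 2, 9, 1, 11, 10, 4 — all distinct.
So ψ(s) = ψ(t) only when s = t, and ψ is injective.
The image of ψ is {1, 2, 3, 4, 5, 6, 9, 10, 11}, which has 9 elements.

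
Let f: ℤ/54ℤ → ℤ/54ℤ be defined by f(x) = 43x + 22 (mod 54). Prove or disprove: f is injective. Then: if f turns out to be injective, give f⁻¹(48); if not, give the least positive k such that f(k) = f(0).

If f(x_1) = f(x_2), then 43x_1 ≡ 43x_2 (mod 54). Because gcd(43, 54) = 1, we may cancel 43 to get x_1 ≡ x_2 (mod 54).
Therefore f is injective.
We now compute 43⁻¹ mod 54 explicitly. Euclid's algorithm: 54 = 1·43 + 11, 43 = 3·11 + 10, 11 = 1·10 + 1; back-substituting gives 1 = 49·43 − 39·54, so 43⁻¹ ≡ 49 (mod 54).
Since f is injective, we find f⁻¹(48): we need 43x ≡ 48 − 22 ≡ 26 (mod 54). Using 43⁻¹ = 49: x ≡ 49·26 = 1274 = 23·54 + 32, so x = 32.
Check: f(32) = 43·32 + 22 = 1398 = 25·54 + 48 ≡ 48 (mod 54).

32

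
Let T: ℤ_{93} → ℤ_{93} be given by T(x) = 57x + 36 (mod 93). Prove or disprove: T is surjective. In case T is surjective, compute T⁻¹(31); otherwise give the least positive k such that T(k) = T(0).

By definition, T is surjective if every y in the codomain equals T(x) for some x in the domain.
Since gcd(57, 93) = 3, we have 57x ≡ 0 (mod 3) for all x, so T(x) ≡ 0 (mod 3).
But 1 ≢ 0 (mod 3), so 1 ∈ ℤ_{93} has no preimage. Thus T is not surjective.
Since T is not surjective, we find the least positive k with T(k) = T(0): this means 57k ≡ 0 (mod 93), i.e. 93 ∣ 57k. Since gcd(57, 93) = 3, dividing through by 3 this holds exactly when 31 ∣ 19k, and as gcd(19, 31) = 1, exactly when 31 ∣ k.
The smallest positive such k is 31.

31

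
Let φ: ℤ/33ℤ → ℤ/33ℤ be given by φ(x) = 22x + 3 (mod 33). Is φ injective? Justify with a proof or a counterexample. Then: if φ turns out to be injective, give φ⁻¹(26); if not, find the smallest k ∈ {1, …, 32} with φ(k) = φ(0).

By definition, φ is injective when φ(a) = φ(b) forces a = b.
We have gcd(22, 33) = 11 > 1. Taking a = 0 and b = 3: φ(0) = 3 and φ(3) = 22·3 + 3 = 69 ≡ 3 (mod 33).
So φ(0) = φ(3) while 0 ≠ 3, thus φ is not injective.
Since φ is not injective, we find the least positive k with φ(k) = φ(0): this means 22k ≡ 0 (mod 33), i.e. 33 ∣ 22k. Since gcd(22, 33) = 11, dividing through by 11 this holds exactly when 3 ∣ 2k, and as gcd(2, 3) = 1, exactly when 3 ∣ k.
The smallest positive such k is 3.

3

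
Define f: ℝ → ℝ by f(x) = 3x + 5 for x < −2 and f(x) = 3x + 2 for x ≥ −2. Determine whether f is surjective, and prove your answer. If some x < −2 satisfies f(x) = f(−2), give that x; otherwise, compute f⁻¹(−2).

-3

Both pieces are strictly increasing (slopes 3 and 3), so each is injective on its own interval.
The left piece maps (−∞, −2) onto (−∞, −1); the right piece maps [−2, ∞) onto [−4, ∞).
The union (−∞, −1) ∪ [−4, ∞) covers ℝ, so f is surjective.
For the follow-up: the images overlap, so an x < −2 with f(x) = f(−2) exists. f(−2) = −4; solving 3x + 5 = −4 for x < −2 gives x = (−4 − 5)/3 = −3.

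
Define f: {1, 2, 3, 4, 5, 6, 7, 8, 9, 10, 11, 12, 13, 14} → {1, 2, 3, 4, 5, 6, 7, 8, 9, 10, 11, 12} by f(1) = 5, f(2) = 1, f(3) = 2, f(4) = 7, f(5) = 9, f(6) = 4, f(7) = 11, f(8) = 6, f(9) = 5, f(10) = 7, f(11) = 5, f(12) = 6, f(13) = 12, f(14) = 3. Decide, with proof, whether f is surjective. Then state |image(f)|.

10

No element maps to 8, so f is not surjective.
The image of f is {1, 2, 3, 4, 5, 6, 7, 9, 11, 12}, which has 10 elements.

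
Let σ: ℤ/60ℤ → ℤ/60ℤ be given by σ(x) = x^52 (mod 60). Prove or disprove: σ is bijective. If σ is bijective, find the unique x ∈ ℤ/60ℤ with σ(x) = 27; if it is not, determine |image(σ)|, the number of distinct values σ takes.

σ(2): Repeated squaring mod 60: 2^1 ≡ 2, 2^2 ≡ 2² = 4, 2^4 ≡ 4² = 16, 2^8 ≡ 16² = 256 ≡ 16, 2^16 ≡ 16² = 256 ≡ 16, 2^32 ≡ 16² = 256 ≡ 16. Since 52 = 32 + 16 + 4, 2^52 ≡ 16·16·16: 16·16 = 256 ≡ 16, then 16·16 = 256 ≡ 16. So 2^52 ≡ 16 (mod 60).
σ(4): Repeated squaring mod 60: 4^1 ≡ 4, 4^2 ≡ 4² = 16, 4^4 ≡ 16² = 256 ≡ 16, 4^8 ≡ 16² = 256 ≡ 16, 4^16 ≡ 16² = 256 ≡ 16, 4^32 ≡ 16² = 256 ≡ 16. Since 52 = 32 + 16 + 4, 4^52 ≡ 16·16·16: 16·16 = 256 ≡ 16, then 16·16 = 256 ≡ 16. So 4^52 ≡ 16 (mod 60).
So σ(2) = σ(4) = 16 while 2 ≠ 4, therefore σ is not injective, hence not bijective.
Since σ is not bijective, we determine |image(σ)|. Computing x^52 mod 60 for each x (by repeated squaring, reducing mod 60 at every step), the values σ(0), σ(1), …, σ(59) are: 0, 1, 16, 21, 16, 25, 36, 1, 16, 21, 40, 1, 36, 1, 16, 45, 16, 1, 36, 1, 40, 21, 16, 1, 36, 25, 16, 21, 16, 1, 0, 1, 16, 21, 16, 25, 36, 1, 16, 21, 40, 1, 36, 1, 16, 45, 16, 1, 36, 1, 40, 21, 16, 1, 36, 25, 16, 21, 16, 1.
The distinct values are {0, 1, 16, 21, 25, 36, 40, 45}; there are 8 of them.

8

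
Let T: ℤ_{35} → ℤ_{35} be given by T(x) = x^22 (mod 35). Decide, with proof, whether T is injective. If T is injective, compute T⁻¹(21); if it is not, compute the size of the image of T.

T(1) = 1^22 = 1.
T(6): Repeated squaring mod 35: 6^1 ≡ 6, 6^2 ≡ 6² = 36 ≡ 1, 6^4 ≡ 1² = 1, 6^8 ≡ 1² = 1, 6^16 ≡ 1² = 1. Since 22 = 16 + 4 + 2, 6^22 ≡ 1·1·1: 1·1 = 1, then 1·1 = 1. So 6^22 ≡ 1 (mod 35).
So T(1) = T(6) = 1 while 1 ≠ 6, thus T is not injective.
Since T is not injective, we determine |image(T)|. Computing x^22 mod 35 for each x (by repeated squaring, reducing mod 35 at every step), the values T(0), T(1), …, T(34) are: 0, 1, 9, 4, 11, 30, 1, 14, 29, 16, 25, 11, 9, 29, 21, 15, 16, 4, 4, 16, 15, 21, 29, 9, 11, 25, 16, 29, 14, 1, 30, 11, 4, 9, 1.
The distinct values are {0, 1, 4, 9, 11, 14, 15, 16, 21, 25, 29, 30}; there are 12 of them.

12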